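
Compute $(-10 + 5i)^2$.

(a + bi)^2 = a^2 - b^2 + 2abi
= (-10)^2 - 5^2 + 2*(-10)*5i
= 75 - 100i


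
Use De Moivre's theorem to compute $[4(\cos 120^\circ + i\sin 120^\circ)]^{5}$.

By De Moivre: z^n = r^n(cos(nθ) + i sin(nθ))
= 4^5(cos(5*120°) + i sin(5*120°))
= 1024(cos 240° + i sin 240°)
= -512 - 512*sqrt(3)i


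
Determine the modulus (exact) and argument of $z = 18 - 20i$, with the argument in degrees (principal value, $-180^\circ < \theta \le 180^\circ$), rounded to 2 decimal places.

|z| = sqrt(18^2 + (-20)^2) = sqrt(724)
arg(z) = arctan(b/a) = arctan(-20/18) (quadrant-adjusted) = -48.01°


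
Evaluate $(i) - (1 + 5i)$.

(0 - 1) + (1 - 5)i = -1 - 4i


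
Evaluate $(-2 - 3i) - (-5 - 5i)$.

(-2 - (-5)) + (-3 - (-5))i = 3 + 2i


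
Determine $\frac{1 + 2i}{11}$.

Divisor is real, so divide each part by 11:
= 1/11 + (2/11)i


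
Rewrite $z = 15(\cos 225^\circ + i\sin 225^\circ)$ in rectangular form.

a = r cos θ = 15 * -sqrt(2)/2 = -15*sqrt(2)/2
b = r sin θ = 15 * -sqrt(2)/2 = -15*sqrt(2)/2
z = -15*sqrt(2)/2 - (15*sqrt(2)/2)i


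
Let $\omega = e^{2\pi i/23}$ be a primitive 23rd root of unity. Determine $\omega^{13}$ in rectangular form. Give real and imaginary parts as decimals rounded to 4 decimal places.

ω^13 = e^(2πi·13/23) = e^(i·26π/23)
= cos(26π/23) + i sin(26π/23)
= -0.9172 - 0.3984i


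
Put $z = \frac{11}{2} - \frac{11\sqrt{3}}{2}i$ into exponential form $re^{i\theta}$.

r = |z| = sqrt((11/2)^2 + (-11*sqrt(3)/2)^2) = sqrt(121/4 + 363/4) = sqrt(121) = 11
θ = arctan(b/a) = arctan(-9.5263/5.5) (quadrant-adjusted) = -60° = -π/3
z = 11e^(-i*π/3)


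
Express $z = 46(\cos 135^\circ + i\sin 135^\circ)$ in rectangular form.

a = r cos θ = 46 * -sqrt(2)/2 = -23*sqrt(2)
b = r sin θ = 46 * sqrt(2)/2 = 23*sqrt(2)
z = -23*sqrt(2) + 23*sqrt(2)i


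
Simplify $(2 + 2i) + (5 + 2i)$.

(2 + 5) + (2 + 2)i = 7 + 4i


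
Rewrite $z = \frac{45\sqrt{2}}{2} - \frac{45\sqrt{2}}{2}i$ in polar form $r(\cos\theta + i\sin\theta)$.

r = |z| = sqrt(a^2 + b^2) = sqrt((45*sqrt(2)/2)^2 + (-45*sqrt(2)/2)^2) = sqrt(2025/2 + 2025/2) = sqrt(2025) = 45
θ = arctan(b/a) = arctan(-31.8198/31.8198) (quadrant-adjusted) = 315°
z = 45(cos 315° + i sin 315°)


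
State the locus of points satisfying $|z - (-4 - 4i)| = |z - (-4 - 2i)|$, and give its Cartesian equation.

|z - z1| = |z - z2| means z is equidistant from z1 and z2,
i.e. the perpendicular bisector of the segment from (-4, -4) to (-4, -2) (midpoint (-4, -3)).
With z = x + yi, square both sides:
(x - (-4))^2 + (y - (-4))^2 = (x - (-4))^2 + (y - (-2))^2
The x^2 and y^2 terms cancel: 0x + 4y = 20 - 32 = -12
Simplify: y = -3
Locus: Perpendicular bisector of the segment from (-4, -4) to (-4, -2): the line y = -3


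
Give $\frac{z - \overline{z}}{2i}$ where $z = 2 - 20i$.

z - conjugate(z) = 2bi
(z - conjugate(z))/(2i) = 2bi/(2i) = b = -20


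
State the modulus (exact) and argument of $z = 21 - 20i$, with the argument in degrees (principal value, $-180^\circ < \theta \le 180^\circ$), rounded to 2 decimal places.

|z| = sqrt(21^2 + (-20)^2) = 29
arg(z) = arctan(b/a) = arctan(-20/21) (quadrant-adjusted) = -43.60°


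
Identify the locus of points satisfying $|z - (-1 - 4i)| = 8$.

|z - z0| = r describes a circle centered at z0 with radius r
Here z0 = -1 - 4i and r = 8
Locus: Circle centered at (-1, -4) with radius 8


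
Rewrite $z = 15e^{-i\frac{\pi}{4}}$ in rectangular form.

a = r cos θ = 15 * sqrt(2)/2 = 15*sqrt(2)/2
b = r sin θ = 15 * -sqrt(2)/2 = -15*sqrt(2)/2
z = 15*sqrt(2)/2 - (15*sqrt(2)/2)i


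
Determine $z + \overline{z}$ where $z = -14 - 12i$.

z + conjugate(z) = (a + bi) + (a - bi) = 2a
= 2 * (-14) = -28


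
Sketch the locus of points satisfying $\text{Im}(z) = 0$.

Im(z) = y where z = x + yi; the equation y = 0 is satisfied by all points with that y-coordinate
Locus: Horizontal line y = 0


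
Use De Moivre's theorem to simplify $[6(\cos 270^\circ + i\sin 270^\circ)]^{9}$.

By De Moivre: z^n = r^n(cos(nθ) + i sin(nθ))
= 6^9(cos(9*270°) + i sin(9*270°))
= 10077696(cos 270° + i sin 270°)
= -10077696i


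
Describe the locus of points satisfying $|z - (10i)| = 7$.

|z - z0| = r describes a circle centered at z0 with radius r
Here z0 = 10i and r = 7
Locus: Circle centered at (0, 10) with radius 7


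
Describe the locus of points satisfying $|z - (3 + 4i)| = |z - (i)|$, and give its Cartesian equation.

|z - z1| = |z - z2| means z is equidistant from z1 and z2,
i.e. the perpendicular bisector of the segment from (3, 4) to (0, 1) (midpoint (3/2, 5/2)).
With z = x + yi, square both sides:
(x - 3)^2 + (y - 4)^2 = (x - 0)^2 + (y - 1)^2
The x^2 and y^2 terms cancel: -6x + (-6)y = 1 - 25 = -24
Simplify: x + y = 4
Locus: Perpendicular bisector of the segment from (3, 4) to (0, 1): the line x + y = 4


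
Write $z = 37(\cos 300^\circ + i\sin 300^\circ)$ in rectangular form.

a = r cos θ = 37 * 1/2 = 37/2
b = r sin θ = 37 * -sqrt(3)/2 = -37*sqrt(3)/2
z = 37/2 - (37*sqrt(3)/2)i


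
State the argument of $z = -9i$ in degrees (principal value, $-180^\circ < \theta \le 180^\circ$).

a = 0 and b < 0, so z lies on the negative imaginary axis: θ = -90°


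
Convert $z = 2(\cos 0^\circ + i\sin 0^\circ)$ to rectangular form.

a = r cos θ = 2 * 1 = 2
b = r sin θ = 2 * 0 = 0
z = 2


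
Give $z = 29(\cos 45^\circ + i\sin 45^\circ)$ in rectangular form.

a = r cos θ = 29 * sqrt(2)/2 = 29*sqrt(2)/2
b = r sin θ = 29 * sqrt(2)/2 = 29*sqrt(2)/2
z = 29*sqrt(2)/2 + (29*sqrt(2)/2)i


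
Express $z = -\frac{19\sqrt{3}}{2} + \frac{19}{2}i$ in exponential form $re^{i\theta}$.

r = |z| = sqrt((-19*sqrt(3)/2)^2 + (19/2)^2) = sqrt(1083/4 + 361/4) = sqrt(361) = 19
θ = arctan(b/a) = arctan(9.5/-16.4545) (quadrant-adjusted) = 150° = 5π/6
z = 19e^(i*5π/6)


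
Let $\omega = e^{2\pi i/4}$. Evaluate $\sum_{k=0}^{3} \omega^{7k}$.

Let ζ = ω^7 = e^(2πi·7/4). Since 4 ∤ 7, ζ ≠ 1.
Sum = Σ_{k=0}^{3} ζ^k = (ζ^4 - 1)/(ζ - 1) = (ω^{7·4} - 1)/(ζ - 1) = (1 - 1)/(ζ - 1) = 0


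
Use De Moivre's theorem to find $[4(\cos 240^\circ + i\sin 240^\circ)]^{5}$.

By De Moivre: z^n = r^n(cos(nθ) + i sin(nθ))
= 4^5(cos(5*240°) + i sin(5*240°))
= 1024(cos 120° + i sin 120°)
= -512 + 512*sqrt(3)i


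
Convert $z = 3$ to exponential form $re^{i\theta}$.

r = |z| = sqrt((3)^2 + (0)^2) = sqrt(9 + 0) = sqrt(9) = 3
b = 0 and a > 0, so z lies on the positive real axis: θ = 0
z = 3e^(i*0) = 3


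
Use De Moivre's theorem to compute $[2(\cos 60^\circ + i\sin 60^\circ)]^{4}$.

By De Moivre: z^n = r^n(cos(nθ) + i sin(nθ))
= 2^4(cos(4*60°) + i sin(4*60°))
= 16(cos 240° + i sin 240°)
= -8 - 8*sqrt(3)i


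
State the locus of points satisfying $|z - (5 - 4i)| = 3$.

|z - z0| = r describes a circle centered at z0 with radius r
Here z0 = 5 - 4i and r = 3
Locus: Circle centered at (5, -4) with radius 3


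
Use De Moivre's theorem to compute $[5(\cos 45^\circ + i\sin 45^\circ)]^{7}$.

By De Moivre: z^n = r^n(cos(nθ) + i sin(nθ))
= 5^7(cos(7*45°) + i sin(7*45°))
= 78125(cos 315° + i sin 315°)
= 78125*sqrt(2)/2 - (78125*sqrt(2)/2)i


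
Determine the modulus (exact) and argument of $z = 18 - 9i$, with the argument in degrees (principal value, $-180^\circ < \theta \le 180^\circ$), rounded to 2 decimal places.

|z| = sqrt(18^2 + (-9)^2) = sqrt(405)
arg(z) = arctan(b/a) = arctan(-9/18) (quadrant-adjusted) = -26.57°


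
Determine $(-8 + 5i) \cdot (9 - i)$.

(a1*a2 - b1*b2) + (a1*b2 + b1*a2)i
= (-72 - (-5)) + (8 + 45)i
= -67 + 53i


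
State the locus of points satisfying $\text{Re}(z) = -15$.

Re(z) = x where z = x + yi; the equation x = -15 is satisfied by all points with that x-coordinate
Locus: Vertical line x = -15


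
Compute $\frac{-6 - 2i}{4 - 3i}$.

Multiply numerator and denominator by conjugate (4 + 3i):
= (-6 - 2i)(4 + 3i) / (4^2 + (-3)^2)
= (-18 - 26i) / 25
= -18/25 - (26/25)i


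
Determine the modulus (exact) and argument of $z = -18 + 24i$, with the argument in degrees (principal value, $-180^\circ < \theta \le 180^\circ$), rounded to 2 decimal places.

|z| = sqrt((-18)^2 + 24^2) = 30
arg(z) = arctan(b/a) = arctan(24/-18) (quadrant-adjusted) = 126.87°


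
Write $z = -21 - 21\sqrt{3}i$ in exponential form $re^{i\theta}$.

r = |z| = sqrt((-21)^2 + (-21*sqrt(3))^2) = sqrt(441 + 1323) = sqrt(1764) = 42
θ = arctan(b/a) = arctan(-36.3731/-21) (quadrant-adjusted) = 240° = 4π/3
z = 42e^(i*4π/3)


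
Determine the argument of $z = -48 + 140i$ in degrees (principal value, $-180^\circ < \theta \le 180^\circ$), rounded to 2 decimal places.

θ = arctan(b/a) = arctan(140/-48) (quadrant-adjusted) = 108.92°


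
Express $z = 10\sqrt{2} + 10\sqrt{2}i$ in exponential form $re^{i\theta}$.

r = |z| = sqrt((10*sqrt(2))^2 + (10*sqrt(2))^2) = sqrt(200 + 200) = sqrt(400) = 20
θ = arctan(b/a) = arctan(14.1421/14.1421) (quadrant-adjusted) = 45° = π/4
z = 20e^(i*π/4)


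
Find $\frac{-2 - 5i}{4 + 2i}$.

Multiply numerator and denominator by conjugate (4 - 2i):
= (-2 - 5i)(4 - 2i) / (4^2 + 2^2)
= (-18 - 16i) / 20
Divide through by 2: (-9 - 8i) / 10
= -9/10 - (4/5)i


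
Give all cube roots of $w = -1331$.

|w| = 1331, arg(w) = 180°
Root modulus = 1331^(1/3) = 11
Root arguments: θ_k = (180° + 360°k)/3 for k = 0, 1, ..., 2
Roots: 11/2 + (11*sqrt(3)/2)i, -11, 11/2 - (11*sqrt(3)/2)i


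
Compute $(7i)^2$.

(a + bi)^2 = a^2 - b^2 + 2abi
= 0^2 - 7^2 + 2*0*7i
= -49


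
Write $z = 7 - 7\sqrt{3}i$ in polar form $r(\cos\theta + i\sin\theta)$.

r = |z| = sqrt(a^2 + b^2) = sqrt((7)^2 + (-7*sqrt(3))^2) = sqrt(49 + 147) = sqrt(196) = 14
θ = arctan(b/a) = arctan(-12.1244/7) (quadrant-adjusted) = 300°
z = 14(cos 300° + i sin 300°)


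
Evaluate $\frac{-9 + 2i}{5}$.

Divisor is real, so divide each part by 5:
= -9/5 + (2/5)i


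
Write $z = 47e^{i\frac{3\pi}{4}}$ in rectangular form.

a = r cos θ = 47 * -sqrt(2)/2 = -47*sqrt(2)/2
b = r sin θ = 47 * sqrt(2)/2 = 47*sqrt(2)/2
z = -47*sqrt(2)/2 + (47*sqrt(2)/2)i


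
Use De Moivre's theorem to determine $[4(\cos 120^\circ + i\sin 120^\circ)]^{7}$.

By De Moivre: z^n = r^n(cos(nθ) + i sin(nθ))
= 4^7(cos(7*120°) + i sin(7*120°))
= 16384(cos 120° + i sin 120°)
= -8192 + 8192*sqrt(3)i


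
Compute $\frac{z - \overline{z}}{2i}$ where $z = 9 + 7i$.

z - conjugate(z) = 2bi
(z - conjugate(z))/(2i) = 2bi/(2i) = b = 7


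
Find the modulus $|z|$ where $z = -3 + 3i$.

|z| = sqrt(a^2 + b^2) = sqrt((-3)^2 + 3^2) = sqrt(18) = sqrt(18)


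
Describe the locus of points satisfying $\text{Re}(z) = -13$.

Re(z) = x where z = x + yi; the equation x = -13 is satisfied by all points with that x-coordinate
Locus: Vertical line x = -13


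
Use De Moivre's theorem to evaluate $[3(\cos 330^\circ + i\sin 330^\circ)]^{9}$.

By De Moivre: z^n = r^n(cos(nθ) + i sin(nθ))
= 3^9(cos(9*330°) + i sin(9*330°))
= 19683(cos 90° + i sin 90°)
= 19683i


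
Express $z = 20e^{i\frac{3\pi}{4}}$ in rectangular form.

a = r cos θ = 20 * -sqrt(2)/2 = -10*sqrt(2)
b = r sin θ = 20 * sqrt(2)/2 = 10*sqrt(2)
z = -10*sqrt(2) + 10*sqrt(2)i


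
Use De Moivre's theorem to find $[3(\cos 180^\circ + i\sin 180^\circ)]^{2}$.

By De Moivre: z^n = r^n(cos(nθ) + i sin(nθ))
= 3^2(cos(2*180°) + i sin(2*180°))
= 9(cos 0° + i sin 0°)
= 9


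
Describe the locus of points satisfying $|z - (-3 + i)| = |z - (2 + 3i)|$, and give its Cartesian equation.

|z - z1| = |z - z2| means z is equidistant from z1 and z2,
i.e. the perpendicular bisector of the segment from (-3, 1) to (2, 3) (midpoint (-1/2, 2)).
With z = x + yi, square both sides:
(x - (-3))^2 + (y - 1)^2 = (x - 2)^2 + (y - 3)^2
The x^2 and y^2 terms cancel: 10x + 4y = 13 - 10 = 3
Simplify: 10x + 4y = 3
Locus: Perpendicular bisector of the segment from (-3, 1) to (2, 3): the line 10x + 4y = 3


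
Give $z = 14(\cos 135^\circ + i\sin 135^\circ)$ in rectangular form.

a = r cos θ = 14 * -sqrt(2)/2 = -7*sqrt(2)
b = r sin θ = 14 * sqrt(2)/2 = 7*sqrt(2)
z = -7*sqrt(2) + 7*sqrt(2)i


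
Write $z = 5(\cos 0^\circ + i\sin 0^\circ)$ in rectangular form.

a = r cos θ = 5 * 1 = 5
b = r sin θ = 5 * 0 = 0
z = 5


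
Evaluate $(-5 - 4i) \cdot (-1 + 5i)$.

(a1*a2 - b1*b2) + (a1*b2 + b1*a2)i
= (5 - (-20)) + (-25 + 4)i
= 25 - 21i


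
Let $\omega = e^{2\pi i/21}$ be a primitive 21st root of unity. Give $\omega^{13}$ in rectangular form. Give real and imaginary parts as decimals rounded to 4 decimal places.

ω^13 = e^(2πi·13/21) = e^(i·26π/21)
= cos(26π/21) + i sin(26π/21)
= -0.7331 - 0.6802i


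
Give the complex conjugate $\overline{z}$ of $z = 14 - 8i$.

If z = a + bi, then conjugate(z) = a - bi
conjugate(14 - 8i) = 14 + 8i


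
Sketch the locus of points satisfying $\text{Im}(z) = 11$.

Im(z) = y where z = x + yi; the equation y = 11 is satisfied by all points with that y-coordinate
Locus: Horizontal line y = 11


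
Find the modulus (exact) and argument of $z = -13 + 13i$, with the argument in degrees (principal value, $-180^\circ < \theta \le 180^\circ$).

|z| = sqrt((-13)^2 + 13^2) = sqrt(338)
arg(z) = arctan(b/a) = arctan(13/-13) (quadrant-adjusted) = 135°


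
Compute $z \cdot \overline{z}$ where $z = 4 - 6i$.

z * conjugate(z) = |z|^2 = a^2 + b^2
= 4^2 + (-6)^2 = 52


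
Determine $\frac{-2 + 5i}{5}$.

Divisor is real, so divide each part by 5:
= -2/5 + i


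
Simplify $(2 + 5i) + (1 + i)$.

(2 + 1) + (5 + 1)i = 3 + 6i


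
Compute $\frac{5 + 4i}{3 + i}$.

Multiply numerator and denominator by conjugate (3 - i):
= (5 + 4i)(3 - i) / (3^2 + 1^2)
= (19 + 7i) / 10
= 19/10 + (7/10)i


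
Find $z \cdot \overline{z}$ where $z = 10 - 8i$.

z * conjugate(z) = |z|^2 = a^2 + b^2
= 10^2 + (-8)^2 = 164


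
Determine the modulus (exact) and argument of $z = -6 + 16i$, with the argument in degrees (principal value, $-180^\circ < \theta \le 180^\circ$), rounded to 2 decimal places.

|z| = sqrt((-6)^2 + 16^2) = sqrt(292)
arg(z) = arctan(b/a) = arctan(16/-6) (quadrant-adjusted) = 110.56°


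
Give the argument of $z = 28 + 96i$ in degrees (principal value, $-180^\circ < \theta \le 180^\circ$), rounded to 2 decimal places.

θ = arctan(b/a) = arctan(96/28) (quadrant-adjusted) = 73.74°


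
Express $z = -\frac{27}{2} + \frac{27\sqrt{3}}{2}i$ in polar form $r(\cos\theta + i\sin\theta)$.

r = |z| = sqrt(a^2 + b^2) = sqrt((-27/2)^2 + (27*sqrt(3)/2)^2) = sqrt(729/4 + 2187/4) = sqrt(729) = 27
θ = arctan(b/a) = arctan(23.3827/-13.5) (quadrant-adjusted) = 120°
z = 27(cos 120° + i sin 120°)


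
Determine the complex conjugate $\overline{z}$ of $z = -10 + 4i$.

If z = a + bi, then conjugate(z) = a - bi
conjugate(-10 + 4i) = -10 - 4i


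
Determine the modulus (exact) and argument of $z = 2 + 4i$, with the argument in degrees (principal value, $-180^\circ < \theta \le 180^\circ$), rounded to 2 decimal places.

|z| = sqrt(2^2 + 4^2) = sqrt(20)
arg(z) = arctan(b/a) = arctan(4/2) (quadrant-adjusted) = 63.43°


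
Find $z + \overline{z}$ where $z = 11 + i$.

z + conjugate(z) = (a + bi) + (a - bi) = 2a
= 2 * 11 = 22


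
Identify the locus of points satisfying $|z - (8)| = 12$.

|z - z0| = r describes a circle centered at z0 with radius r
Here z0 = 8 and r = 12
Locus: Circle centered at (8, 0) with radius 12


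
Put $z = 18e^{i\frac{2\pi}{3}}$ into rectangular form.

a = r cos θ = 18 * -1/2 = -9
b = r sin θ = 18 * sqrt(3)/2 = 9*sqrt(3)
z = -9 + 9*sqrt(3)i


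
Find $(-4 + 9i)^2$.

(a + bi)^2 = a^2 - b^2 + 2abi
= (-4)^2 - 9^2 + 2*(-4)*9i
= -65 - 72i


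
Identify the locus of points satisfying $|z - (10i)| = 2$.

|z - z0| = r describes a circle centered at z0 with radius r
Here z0 = 10i and r = 2
Locus: Circle centered at (0, 10) with radius 2


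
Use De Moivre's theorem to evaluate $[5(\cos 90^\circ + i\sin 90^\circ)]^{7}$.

By De Moivre: z^n = r^n(cos(nθ) + i sin(nθ))
= 5^7(cos(7*90°) + i sin(7*90°))
= 78125(cos 270° + i sin 270°)
= -78125i


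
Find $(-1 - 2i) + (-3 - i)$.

(-1 + (-3)) + (-2 + (-1))i = -4 - 3i


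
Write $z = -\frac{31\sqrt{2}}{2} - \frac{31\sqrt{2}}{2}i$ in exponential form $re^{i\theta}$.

r = |z| = sqrt((-31*sqrt(2)/2)^2 + (-31*sqrt(2)/2)^2) = sqrt(961/2 + 961/2) = sqrt(961) = 31
θ = arctan(b/a) = arctan(-21.9203/-21.9203) (quadrant-adjusted) = -135° = -3π/4
z = 31e^(-i*3π/4)


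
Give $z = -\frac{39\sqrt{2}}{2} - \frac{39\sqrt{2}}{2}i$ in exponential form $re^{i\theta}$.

r = |z| = sqrt((-39*sqrt(2)/2)^2 + (-39*sqrt(2)/2)^2) = sqrt(1521/2 + 1521/2) = sqrt(1521) = 39
θ = arctan(b/a) = arctan(-27.5772/-27.5772) (quadrant-adjusted) = 225° = 5π/4
z = 39e^(i*5π/4)


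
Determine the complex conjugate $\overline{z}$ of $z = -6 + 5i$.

If z = a + bi, then conjugate(z) = a - bi
conjugate(-6 + 5i) = -6 - 5i


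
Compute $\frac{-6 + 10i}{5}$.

Divisor is real, so divide each part by 5:
= -6/5 + 2i


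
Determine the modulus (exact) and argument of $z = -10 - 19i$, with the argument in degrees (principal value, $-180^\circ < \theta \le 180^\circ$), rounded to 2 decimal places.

|z| = sqrt((-10)^2 + (-19)^2) = sqrt(461)
arg(z) = arctan(b/a) = arctan(-19/-10) (quadrant-adjusted) = -117.76°


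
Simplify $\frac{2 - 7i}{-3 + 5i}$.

Multiply numerator and denominator by conjugate (-3 - 5i):
= (2 - 7i)(-3 - 5i) / ((-3)^2 + 5^2)
= (-41 + 11i) / 34
= -41/34 + (11/34)i


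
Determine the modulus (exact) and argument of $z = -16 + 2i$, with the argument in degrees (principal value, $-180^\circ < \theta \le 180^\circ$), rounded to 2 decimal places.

|z| = sqrt((-16)^2 + 2^2) = sqrt(260)
arg(z) = arctan(b/a) = arctan(2/-16) (quadrant-adjusted) = 172.87°


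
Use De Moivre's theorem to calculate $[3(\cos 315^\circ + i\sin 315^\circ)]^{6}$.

By De Moivre: z^n = r^n(cos(nθ) + i sin(nθ))
= 3^6(cos(6*315°) + i sin(6*315°))
= 729(cos 90° + i sin 90°)
= 729i


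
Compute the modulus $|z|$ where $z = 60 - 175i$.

|z| = sqrt(a^2 + b^2) = sqrt(60^2 + (-175)^2) = sqrt(34225) = 185


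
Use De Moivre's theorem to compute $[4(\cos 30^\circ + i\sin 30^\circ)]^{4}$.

By De Moivre: z^n = r^n(cos(nθ) + i sin(nθ))
= 4^4(cos(4*30°) + i sin(4*30°))
= 256(cos 120° + i sin 120°)
= -128 + 128*sqrt(3)i


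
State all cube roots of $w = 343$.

|w| = 343, arg(w) = 0°
Root modulus = 343^(1/3) = 7
Root arguments: θ_k = (0° + 360°k)/3 for k = 0, 1, ..., 2
Roots: 7, -7/2 + (7*sqrt(3)/2)i, -7/2 - (7*sqrt(3)/2)i


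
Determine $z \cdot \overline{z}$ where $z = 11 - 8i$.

z * conjugate(z) = |z|^2 = a^2 + b^2
= 11^2 + (-8)^2 = 185


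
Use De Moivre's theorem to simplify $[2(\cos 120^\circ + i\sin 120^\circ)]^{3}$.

By De Moivre: z^n = r^n(cos(nθ) + i sin(nθ))
= 2^3(cos(3*120°) + i sin(3*120°))
= 8(cos 0° + i sin 0°)
= 8


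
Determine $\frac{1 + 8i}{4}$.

Divisor is real, so divide each part by 4:
= 1/4 + 2i


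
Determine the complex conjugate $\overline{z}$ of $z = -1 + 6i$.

If z = a + bi, then conjugate(z) = a - bi
conjugate(-1 + 6i) = -1 - 6i


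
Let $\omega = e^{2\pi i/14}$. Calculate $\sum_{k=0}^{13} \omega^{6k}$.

Let ζ = ω^6 = e^(2πi·6/14). Since 14 ∤ 6, ζ ≠ 1.
Sum = Σ_{k=0}^{13} ζ^k = (ζ^14 - 1)/(ζ - 1) = (ω^{6·14} - 1)/(ζ - 1) = (1 - 1)/(ζ - 1) = 0


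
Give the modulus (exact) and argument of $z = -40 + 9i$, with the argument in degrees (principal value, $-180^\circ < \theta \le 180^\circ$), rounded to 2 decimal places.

|z| = sqrt((-40)^2 + 9^2) = 41
arg(z) = arctan(b/a) = arctan(9/-40) (quadrant-adjusted) = 167.32°


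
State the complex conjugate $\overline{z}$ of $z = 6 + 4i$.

If z = a + bi, then conjugate(z) = a - bi
conjugate(6 + 4i) = 6 - 4i


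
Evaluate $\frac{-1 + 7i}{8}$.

Divisor is real, so divide each part by 8:
= -1/8 + (7/8)i


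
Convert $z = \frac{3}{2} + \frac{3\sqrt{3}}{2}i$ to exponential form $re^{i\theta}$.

r = |z| = sqrt((3/2)^2 + (3*sqrt(3)/2)^2) = sqrt(9/4 + 27/4) = sqrt(9) = 3
θ = arctan(b/a) = arctan(2.5981/1.5) (quadrant-adjusted) = 60° = π/3
z = 3e^(i*π/3)


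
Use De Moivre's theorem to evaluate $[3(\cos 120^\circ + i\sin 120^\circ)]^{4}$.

By De Moivre: z^n = r^n(cos(nθ) + i sin(nθ))
= 3^4(cos(4*120°) + i sin(4*120°))
= 81(cos 120° + i sin 120°)
= -81/2 + (81*sqrt(3)/2)i


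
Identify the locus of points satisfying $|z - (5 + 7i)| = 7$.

|z - z0| = r describes a circle centered at z0 with radius r
Here z0 = 5 + 7i and r = 7
Locus: Circle centered at (5, 7) with radius 7


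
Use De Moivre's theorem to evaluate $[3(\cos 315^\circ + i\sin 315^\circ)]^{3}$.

By De Moivre: z^n = r^n(cos(nθ) + i sin(nθ))
= 3^3(cos(3*315°) + i sin(3*315°))
= 27(cos 225° + i sin 225°)
= -27*sqrt(2)/2 - (27*sqrt(2)/2)i


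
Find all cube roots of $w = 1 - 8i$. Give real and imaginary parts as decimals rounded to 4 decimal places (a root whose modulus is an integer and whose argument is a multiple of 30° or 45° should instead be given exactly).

|w| = sqrt(65) ≈ 8.062258, arg(w) ≈ 277.125016°
Root modulus = sqrt(65)^(1/3) ≈ 2.005175
Root arguments: θ_k = (arg(w) + 360°k)/3 for k = 0, 1, ..., 2
Compute each root as (root modulus)(cos θ_k + i sin θ_k) using full-precision intermediates, then round to 4 decimal places.
Roots: -0.0831 + 2.0035i, -1.6935 - 1.0737i, 1.7766 - 0.9298i


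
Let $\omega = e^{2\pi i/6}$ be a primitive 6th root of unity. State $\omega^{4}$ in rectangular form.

ω^4 = e^(2πi·4/6) = e^(i·4π/3)
= cos(4π/3) + i sin(4π/3)
= -1/2 - (sqrt(3)/2)i


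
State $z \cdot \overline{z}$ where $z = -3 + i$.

z * conjugate(z) = |z|^2 = a^2 + b^2
= (-3)^2 + 1^2 = 10


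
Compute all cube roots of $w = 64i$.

|w| = 64, arg(w) = 90°
Root modulus = 64^(1/3) = 4
Root arguments: θ_k = (90° + 360°k)/3 for k = 0, 1, ..., 2
Roots: 2*sqrt(3) + 2i, -2*sqrt(3) + 2i, -4i


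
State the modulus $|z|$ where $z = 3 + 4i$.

|z| = sqrt(a^2 + b^2) = sqrt(3^2 + 4^2) = sqrt(25) = 5


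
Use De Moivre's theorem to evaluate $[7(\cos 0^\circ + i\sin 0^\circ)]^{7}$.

By De Moivre: z^n = r^n(cos(nθ) + i sin(nθ))
= 7^7(cos(7*0°) + i sin(7*0°))
= 823543(cos 0° + i sin 0°)
= 823543


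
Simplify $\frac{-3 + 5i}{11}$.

Divisor is real, so divide each part by 11:
= -3/11 + (5/11)i


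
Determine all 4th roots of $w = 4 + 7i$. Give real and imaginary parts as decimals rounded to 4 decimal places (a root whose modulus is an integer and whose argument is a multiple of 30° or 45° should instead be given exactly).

|w| = sqrt(65) ≈ 8.062258, arg(w) ≈ 60.255119°
Root modulus = sqrt(65)^(1/4) ≈ 1.685055
Root arguments: θ_k = (arg(w) + 360°k)/4 for k = 0, 1, ..., 3
Compute each root as (root modulus)(cos θ_k + i sin θ_k) using full-precision intermediates, then round to 4 decimal places.
Roots: 1.6272 + 0.4379i, -0.4379 + 1.6272i, -1.6272 - 0.4379i, 0.4379 - 1.6272i


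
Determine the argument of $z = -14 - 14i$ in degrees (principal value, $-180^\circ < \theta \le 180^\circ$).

θ = arctan(b/a) = arctan(-14/-14) (quadrant-adjusted) = -135°


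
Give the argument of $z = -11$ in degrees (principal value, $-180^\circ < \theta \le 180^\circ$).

b = 0 and a < 0, so z lies on the negative real axis: θ = 180°


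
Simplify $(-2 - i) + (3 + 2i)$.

(-2 + 3) + (-1 + 2)i = 1 + i


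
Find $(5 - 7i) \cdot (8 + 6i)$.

(a1*a2 - b1*b2) + (a1*b2 + b1*a2)i
= (40 - (-42)) + (30 + (-56))i
= 82 - 26i


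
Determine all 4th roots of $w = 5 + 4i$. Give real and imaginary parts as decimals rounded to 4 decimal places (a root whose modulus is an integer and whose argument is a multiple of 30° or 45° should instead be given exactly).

|w| = sqrt(41) ≈ 6.403124, arg(w) ≈ 38.659808°
Root modulus = sqrt(41)^(1/4) ≈ 1.590736
Root arguments: θ_k = (arg(w) + 360°k)/4 for k = 0, 1, ..., 3
Compute each root as (root modulus)(cos θ_k + i sin θ_k) using full-precision intermediates, then round to 4 decimal places.
Roots: 1.5682 + 0.2671i, -0.2671 + 1.5682i, -1.5682 - 0.2671i, 0.2671 - 1.5682i


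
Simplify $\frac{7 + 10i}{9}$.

Divisor is real, so divide each part by 9:
= 7/9 + (10/9)i


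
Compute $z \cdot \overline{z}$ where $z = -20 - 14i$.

z * conjugate(z) = |z|^2 = a^2 + b^2
= (-20)^2 + (-14)^2 = 596


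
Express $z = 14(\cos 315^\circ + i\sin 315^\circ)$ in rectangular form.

a = r cos θ = 14 * sqrt(2)/2 = 7*sqrt(2)
b = r sin θ = 14 * -sqrt(2)/2 = -7*sqrt(2)
z = 7*sqrt(2) - 7*sqrt(2)i


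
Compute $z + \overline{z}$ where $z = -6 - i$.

z + conjugate(z) = (a + bi) + (a - bi) = 2a
= 2 * (-6) = -12


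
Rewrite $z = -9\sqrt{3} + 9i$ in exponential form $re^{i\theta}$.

r = |z| = sqrt((-9*sqrt(3))^2 + (9)^2) = sqrt(243 + 81) = sqrt(324) = 18
θ = arctan(b/a) = arctan(9/-15.5885) (quadrant-adjusted) = 150° = 5π/6
z = 18e^(i*5π/6)


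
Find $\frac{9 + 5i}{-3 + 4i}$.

Multiply numerator and denominator by conjugate (-3 - 4i):
= (9 + 5i)(-3 - 4i) / ((-3)^2 + 4^2)
= (-7 - 51i) / 25
= -7/25 - (51/25)i


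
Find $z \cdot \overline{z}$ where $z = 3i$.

z * conjugate(z) = |z|^2 = a^2 + b^2
= 0^2 + 3^2 = 9


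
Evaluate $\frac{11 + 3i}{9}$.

Divisor is real, so divide each part by 9:
= 11/9 + (1/3)i


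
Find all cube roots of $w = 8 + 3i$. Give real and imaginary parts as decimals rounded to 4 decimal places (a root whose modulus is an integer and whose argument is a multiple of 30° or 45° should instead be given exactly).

|w| = sqrt(73) ≈ 8.544004, arg(w) ≈ 20.556045°
Root modulus = sqrt(73)^(1/3) ≈ 2.044343
Root arguments: θ_k = (arg(w) + 360°k)/3 for k = 0, 1, ..., 2
Compute each root as (root modulus)(cos θ_k + i sin θ_k) using full-precision intermediates, then round to 4 decimal places.
Roots: 2.0297 + 0.2439i, -1.2261 + 1.6359i, -0.8036 - 1.8798i


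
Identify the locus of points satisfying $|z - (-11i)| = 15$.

|z - z0| = r describes a circle centered at z0 with radius r
Here z0 = -11i and r = 15
Locus: Circle centered at (0, -11) with radius 15


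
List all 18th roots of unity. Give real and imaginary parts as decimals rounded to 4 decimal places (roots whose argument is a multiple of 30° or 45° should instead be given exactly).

ω_k = e^(2πik/18) = cos(2πk/18) + i sin(2πk/18) for k = 0, 1, ..., 17
Roots: 1, 0.9397 + 0.3420i, 0.7660 + 0.6428i, 1/2 + (sqrt(3)/2)i, 0.1736 + 0.9848i, -0.1736 + 0.9848i, -1/2 + (sqrt(3)/2)i, -0.7660 + 0.6428i, -0.9397 + 0.3420i, -1, -0.9397 - 0.3420i, -0.7660 - 0.6428i, -1/2 - (sqrt(3)/2)i, -0.1736 - 0.9848i, 0.1736 - 0.9848i, 1/2 - (sqrt(3)/2)i, 0.7660 - 0.6428i, 0.9397 - 0.3420i


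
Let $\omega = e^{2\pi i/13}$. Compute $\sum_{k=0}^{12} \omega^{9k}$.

Let ζ = ω^9 = e^(2πi·9/13). Since 13 ∤ 9, ζ ≠ 1.
Sum = Σ_{k=0}^{12} ζ^k = (ζ^13 - 1)/(ζ - 1) = (ω^{9·13} - 1)/(ζ - 1) = (1 - 1)/(ζ - 1) = 0


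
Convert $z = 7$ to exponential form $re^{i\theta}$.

r = |z| = sqrt((7)^2 + (0)^2) = sqrt(49 + 0) = sqrt(49) = 7
b = 0 and a > 0, so z lies on the positive real axis: θ = 0
z = 7e^(i*0) = 7


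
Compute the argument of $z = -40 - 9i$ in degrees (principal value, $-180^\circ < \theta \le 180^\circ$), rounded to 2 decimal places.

θ = arctan(b/a) = arctan(-9/-40) (quadrant-adjusted) = -167.32°


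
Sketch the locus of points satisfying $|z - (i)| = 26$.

|z - z0| = r describes a circle centered at z0 with radius r
Here z0 = i and r = 26
Locus: Circle centered at (0, 1) with radius 26


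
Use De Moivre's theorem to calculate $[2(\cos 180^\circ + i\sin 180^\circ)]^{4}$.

By De Moivre: z^n = r^n(cos(nθ) + i sin(nθ))
= 2^4(cos(4*180°) + i sin(4*180°))
= 16(cos 0° + i sin 0°)
= 16


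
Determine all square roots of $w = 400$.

|w| = 400, arg(w) = 0°
Root modulus = 400^(1/2) = 20
Root arguments: θ_k = (0° + 360°k)/2 for k = 0, 1, ..., 1
Roots: 20, -20


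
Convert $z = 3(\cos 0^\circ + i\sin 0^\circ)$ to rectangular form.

a = r cos θ = 3 * 1 = 3
b = r sin θ = 3 * 0 = 0
z = 3


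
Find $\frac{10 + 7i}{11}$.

Divisor is real, so divide each part by 11:
= 10/11 + (7/11)i


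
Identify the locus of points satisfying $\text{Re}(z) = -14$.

Re(z) = x where z = x + yi; the equation x = -14 is satisfied by all points with that x-coordinate
Locus: Vertical line x = -14


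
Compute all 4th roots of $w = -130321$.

|w| = 130321, arg(w) = 180°
Root modulus = 130321^(1/4) = 19
Root arguments: θ_k = (180° + 360°k)/4 for k = 0, 1, ..., 3
Roots: 19*sqrt(2)/2 + (19*sqrt(2)/2)i, -19*sqrt(2)/2 + (19*sqrt(2)/2)i, -19*sqrt(2)/2 - (19*sqrt(2)/2)i, 19*sqrt(2)/2 - (19*sqrt(2)/2)i


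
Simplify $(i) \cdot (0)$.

(a1*a2 - b1*b2) + (a1*b2 + b1*a2)i
= (0 - 0) + (0 + 0)i
= 0


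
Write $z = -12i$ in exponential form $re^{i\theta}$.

r = |z| = sqrt((0)^2 + (-12)^2) = sqrt(0 + 144) = sqrt(144) = 12
a = 0 and b < 0, so z lies on the negative imaginary axis: θ = -90° = -π/2
z = 12e^(-i*π/2)


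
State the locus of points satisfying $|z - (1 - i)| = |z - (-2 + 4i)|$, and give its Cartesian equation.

|z - z1| = |z - z2| means z is equidistant from z1 and z2,
i.e. the perpendicular bisector of the segment from (1, -1) to (-2, 4) (midpoint (-1/2, 3/2)).
With z = x + yi, square both sides:
(x - 1)^2 + (y - (-1))^2 = (x - (-2))^2 + (y - 4)^2
The x^2 and y^2 terms cancel: -6x + 10y = 20 - 2 = 18
Simplify: 3x - 5y = -9
Locus: Perpendicular bisector of the segment from (1, -1) to (-2, 4): the line 3x - 5y = -9


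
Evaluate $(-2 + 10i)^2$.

(a + bi)^2 = a^2 - b^2 + 2abi
= (-2)^2 - 10^2 + 2*(-2)*10i
= -96 - 40i


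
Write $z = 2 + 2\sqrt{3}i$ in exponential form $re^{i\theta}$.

r = |z| = sqrt((2)^2 + (2*sqrt(3))^2) = sqrt(4 + 12) = sqrt(16) = 4
θ = arctan(b/a) = arctan(3.4641/2) (quadrant-adjusted) = 60° = π/3
z = 4e^(i*π/3)


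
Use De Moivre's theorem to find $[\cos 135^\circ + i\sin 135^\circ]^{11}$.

By De Moivre: z^n = r^n(cos(nθ) + i sin(nθ))
= 1^11(cos(11*135°) + i sin(11*135°))
= 1(cos 45° + i sin 45°)
= sqrt(2)/2 + (sqrt(2)/2)i


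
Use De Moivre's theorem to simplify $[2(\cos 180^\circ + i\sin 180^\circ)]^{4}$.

By De Moivre: z^n = r^n(cos(nθ) + i sin(nθ))
= 2^4(cos(4*180°) + i sin(4*180°))
= 16(cos 0° + i sin 0°)
= 16


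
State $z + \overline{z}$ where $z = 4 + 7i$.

z + conjugate(z) = (a + bi) + (a - bi) = 2a
= 2 * 4 = 8


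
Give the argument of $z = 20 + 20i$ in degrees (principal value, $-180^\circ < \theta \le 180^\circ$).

θ = arctan(b/a) = arctan(20/20) (quadrant-adjusted) = 45°


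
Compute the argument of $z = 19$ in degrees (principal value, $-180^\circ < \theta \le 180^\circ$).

b = 0 and a > 0, so z lies on the positive real axis: θ = 0°


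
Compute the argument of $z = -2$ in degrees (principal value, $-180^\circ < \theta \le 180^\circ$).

b = 0 and a < 0, so z lies on the negative real axis: θ = 180°


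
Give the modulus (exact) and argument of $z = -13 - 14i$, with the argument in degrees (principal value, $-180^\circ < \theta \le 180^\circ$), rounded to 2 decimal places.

|z| = sqrt((-13)^2 + (-14)^2) = sqrt(365)
arg(z) = arctan(b/a) = arctan(-14/-13) (quadrant-adjusted) = -132.88°


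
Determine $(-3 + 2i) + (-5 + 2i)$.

(-3 + (-5)) + (2 + 2)i = -8 + 4i


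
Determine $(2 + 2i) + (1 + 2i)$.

(2 + 1) + (2 + 2)i = 3 + 4i


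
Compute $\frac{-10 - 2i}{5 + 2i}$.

Multiply numerator and denominator by conjugate (5 - 2i):
= (-10 - 2i)(5 - 2i) / (5^2 + 2^2)
= (-54 + 10i) / 29
= -54/29 + (10/29)i


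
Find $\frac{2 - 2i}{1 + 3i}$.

Multiply numerator and denominator by conjugate (1 - 3i):
= (2 - 2i)(1 - 3i) / (1^2 + 3^2)
= (-4 - 8i) / 10
Divide through by 2: (-2 - 4i) / 5
= -2/5 - (4/5)i


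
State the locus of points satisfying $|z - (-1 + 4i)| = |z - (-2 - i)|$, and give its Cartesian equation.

|z - z1| = |z - z2| means z is equidistant from z1 and z2,
i.e. the perpendicular bisector of the segment from (-1, 4) to (-2, -1) (midpoint (-3/2, 3/2)).
With z = x + yi, square both sides:
(x - (-1))^2 + (y - 4)^2 = (x - (-2))^2 + (y - (-1))^2
The x^2 and y^2 terms cancel: -2x + (-10)y = 5 - 17 = -12
Simplify: x + 5y = 6
Locus: Perpendicular bisector of the segment from (-1, 4) to (-2, -1): the line x + 5y = 6


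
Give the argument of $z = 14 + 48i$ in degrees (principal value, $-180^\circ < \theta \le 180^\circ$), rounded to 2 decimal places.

θ = arctan(b/a) = arctan(48/14) (quadrant-adjusted) = 73.74°


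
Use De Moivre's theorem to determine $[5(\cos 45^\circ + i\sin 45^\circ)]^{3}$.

By De Moivre: z^n = r^n(cos(nθ) + i sin(nθ))
= 5^3(cos(3*45°) + i sin(3*45°))
= 125(cos 135° + i sin 135°)
= -125*sqrt(2)/2 + (125*sqrt(2)/2)i


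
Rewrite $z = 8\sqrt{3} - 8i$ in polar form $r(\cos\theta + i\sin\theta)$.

r = |z| = sqrt(a^2 + b^2) = sqrt((8*sqrt(3))^2 + (-8)^2) = sqrt(192 + 64) = sqrt(256) = 16
θ = arctan(b/a) = arctan(-8/13.8564) (quadrant-adjusted) = 330°
z = 16(cos 330° + i sin 330°)


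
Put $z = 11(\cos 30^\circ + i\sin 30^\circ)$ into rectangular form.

a = r cos θ = 11 * sqrt(3)/2 = 11*sqrt(3)/2
b = r sin θ = 11 * 1/2 = 11/2
z = 11*sqrt(3)/2 + (11/2)i


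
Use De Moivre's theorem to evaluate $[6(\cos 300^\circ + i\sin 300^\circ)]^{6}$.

By De Moivre: z^n = r^n(cos(nθ) + i sin(nθ))
= 6^6(cos(6*300°) + i sin(6*300°))
= 46656(cos 0° + i sin 0°)
= 46656


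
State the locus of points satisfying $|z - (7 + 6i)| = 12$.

|z - z0| = r describes a circle centered at z0 with radius r
Here z0 = 7 + 6i and r = 12
Locus: Circle centered at (7, 6) with radius 12


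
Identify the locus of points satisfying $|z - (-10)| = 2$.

|z - z0| = r describes a circle centered at z0 with radius r
Here z0 = -10 and r = 2
Locus: Circle centered at (-10, 0) with radius 2


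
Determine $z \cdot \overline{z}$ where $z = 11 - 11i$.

z * conjugate(z) = |z|^2 = a^2 + b^2
= 11^2 + (-11)^2 = 242


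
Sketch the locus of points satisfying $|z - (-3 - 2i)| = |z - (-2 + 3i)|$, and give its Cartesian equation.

|z - z1| = |z - z2| means z is equidistant from z1 and z2,
i.e. the perpendicular bisector of the segment from (-3, -2) to (-2, 3) (midpoint (-5/2, 1/2)).
With z = x + yi, square both sides:
(x - (-3))^2 + (y - (-2))^2 = (x - (-2))^2 + (y - 3)^2
The x^2 and y^2 terms cancel: 2x + 10y = 13 - 13 = 0
Simplify: x + 5y = 0
Locus: Perpendicular bisector of the segment from (-3, -2) to (-2, 3): the line x + 5y = 0


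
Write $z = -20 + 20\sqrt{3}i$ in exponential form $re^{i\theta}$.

r = |z| = sqrt((-20)^2 + (20*sqrt(3))^2) = sqrt(400 + 1200) = sqrt(1600) = 40
θ = arctan(b/a) = arctan(34.641/-20) (quadrant-adjusted) = 120° = 2π/3
z = 40e^(i*2π/3)


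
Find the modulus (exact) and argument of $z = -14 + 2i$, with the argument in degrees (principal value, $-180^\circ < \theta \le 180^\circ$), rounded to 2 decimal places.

|z| = sqrt((-14)^2 + 2^2) = sqrt(200)
arg(z) = arctan(b/a) = arctan(2/-14) (quadrant-adjusted) = 171.87°


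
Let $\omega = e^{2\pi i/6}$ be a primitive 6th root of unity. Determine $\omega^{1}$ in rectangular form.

ω^1 = e^(2πi·1/6) = e^(i·1π/3)
= cos(1π/3) + i sin(1π/3)
= 1/2 + (sqrt(3)/2)i


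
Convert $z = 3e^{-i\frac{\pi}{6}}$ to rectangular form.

a = r cos θ = 3 * sqrt(3)/2 = 3*sqrt(3)/2
b = r sin θ = 3 * -1/2 = -3/2
z = 3*sqrt(3)/2 - (3/2)i


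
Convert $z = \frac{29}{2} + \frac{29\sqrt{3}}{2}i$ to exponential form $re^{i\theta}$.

r = |z| = sqrt((29/2)^2 + (29*sqrt(3)/2)^2) = sqrt(841/4 + 2523/4) = sqrt(841) = 29
θ = arctan(b/a) = arctan(25.1147/14.5) (quadrant-adjusted) = 60° = π/3
z = 29e^(i*π/3)


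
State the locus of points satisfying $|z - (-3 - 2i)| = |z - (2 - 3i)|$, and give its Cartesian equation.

|z - z1| = |z - z2| means z is equidistant from z1 and z2,
i.e. the perpendicular bisector of the segment from (-3, -2) to (2, -3) (midpoint (-1/2, -5/2)).
With z = x + yi, square both sides:
(x - (-3))^2 + (y - (-2))^2 = (x - 2)^2 + (y - (-3))^2
The x^2 and y^2 terms cancel: 10x + (-2)y = 13 - 13 = 0
Simplify: 5x - y = 0
Locus: Perpendicular bisector of the segment from (-3, -2) to (2, -3): the line 5x - y = 0


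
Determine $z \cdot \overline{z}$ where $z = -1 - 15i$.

z * conjugate(z) = |z|^2 = a^2 + b^2
= (-1)^2 + (-15)^2 = 226


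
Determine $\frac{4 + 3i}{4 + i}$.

Multiply numerator and denominator by conjugate (4 - i):
= (4 + 3i)(4 - i) / (4^2 + 1^2)
= (19 + 8i) / 17
= 19/17 + (8/17)i


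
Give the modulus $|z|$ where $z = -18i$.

|z| = sqrt(a^2 + b^2) = sqrt(0^2 + (-18)^2) = sqrt(324) = 18


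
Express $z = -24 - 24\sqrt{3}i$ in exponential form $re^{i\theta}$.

r = |z| = sqrt((-24)^2 + (-24*sqrt(3))^2) = sqrt(576 + 1728) = sqrt(2304) = 48
θ = arctan(b/a) = arctan(-41.5692/-24) (quadrant-adjusted) = 240° = 4π/3
z = 48e^(i*4π/3)


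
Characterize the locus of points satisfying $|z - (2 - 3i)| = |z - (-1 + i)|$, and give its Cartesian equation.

|z - z1| = |z - z2| means z is equidistant from z1 and z2,
i.e. the perpendicular bisector of the segment from (2, -3) to (-1, 1) (midpoint (1/2, -1)).
With z = x + yi, square both sides:
(x - 2)^2 + (y - (-3))^2 = (x - (-1))^2 + (y - 1)^2
The x^2 and y^2 terms cancel: -6x + 8y = 2 - 13 = -11
Simplify: 6x - 8y = 11
Locus: Perpendicular bisector of the segment from (2, -3) to (-1, 1): the line 6x - 8y = 11


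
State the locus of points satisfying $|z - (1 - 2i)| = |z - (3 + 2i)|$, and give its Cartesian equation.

|z - z1| = |z - z2| means z is equidistant from z1 and z2,
i.e. the perpendicular bisector of the segment from (1, -2) to (3, 2) (midpoint (2, 0)).
With z = x + yi, square both sides:
(x - 1)^2 + (y - (-2))^2 = (x - 3)^2 + (y - 2)^2
The x^2 and y^2 terms cancel: 4x + 8y = 13 - 5 = 8
Simplify: x + 2y = 2
Locus: Perpendicular bisector of the segment from (1, -2) to (3, 2): the line x + 2y = 2


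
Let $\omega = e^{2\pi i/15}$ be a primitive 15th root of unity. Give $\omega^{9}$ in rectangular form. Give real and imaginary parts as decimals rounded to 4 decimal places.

ω^9 = e^(2πi·9/15) = e^(i·6π/5)
= cos(6π/5) + i sin(6π/5)
= -0.8090 - 0.5878i


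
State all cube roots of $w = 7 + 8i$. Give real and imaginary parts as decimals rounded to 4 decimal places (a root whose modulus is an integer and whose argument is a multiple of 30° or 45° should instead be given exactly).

|w| = sqrt(113) ≈ 10.630146, arg(w) ≈ 48.814075°
Root modulus = sqrt(113)^(1/3) ≈ 2.198770
Root arguments: θ_k = (arg(w) + 360°k)/3 for k = 0, 1, ..., 2
Compute each root as (root modulus)(cos θ_k + i sin θ_k) using full-precision intermediates, then round to 4 decimal places.
Roots: 2.1107 + 0.6161i, -1.5889 + 1.5199i, -0.5218 - 2.1360i


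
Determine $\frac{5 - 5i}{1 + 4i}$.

Multiply numerator and denominator by conjugate (1 - 4i):
= (5 - 5i)(1 - 4i) / (1^2 + 4^2)
= (-15 - 25i) / 17
= -15/17 - (25/17)i


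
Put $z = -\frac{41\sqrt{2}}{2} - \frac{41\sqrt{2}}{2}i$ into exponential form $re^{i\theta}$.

r = |z| = sqrt((-41*sqrt(2)/2)^2 + (-41*sqrt(2)/2)^2) = sqrt(1681/2 + 1681/2) = sqrt(1681) = 41
θ = arctan(b/a) = arctan(-28.9914/-28.9914) (quadrant-adjusted) = -135° = -3π/4
z = 41e^(-i*3π/4)


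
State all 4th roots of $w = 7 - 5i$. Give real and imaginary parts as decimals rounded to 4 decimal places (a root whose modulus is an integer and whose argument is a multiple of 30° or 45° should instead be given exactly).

|w| = sqrt(74) ≈ 8.602325, arg(w) ≈ 324.462322°
Root modulus = sqrt(74)^(1/4) ≈ 1.712592
Root arguments: θ_k = (arg(w) + 360°k)/4 for k = 0, 1, ..., 3
Compute each root as (root modulus)(cos θ_k + i sin θ_k) using full-precision intermediates, then round to 4 decimal places.
Roots: 0.2645 + 1.6920i, -1.6920 + 0.2645i, -0.2645 - 1.6920i, 1.6920 - 0.2645i
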